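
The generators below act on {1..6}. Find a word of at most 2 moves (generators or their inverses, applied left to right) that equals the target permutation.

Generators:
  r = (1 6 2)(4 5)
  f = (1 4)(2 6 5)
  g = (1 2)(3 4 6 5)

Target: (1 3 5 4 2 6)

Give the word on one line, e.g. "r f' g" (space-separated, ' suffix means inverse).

f' g'

  after f': (1 4)(2 5 6)
  after g': (1 3 5 4 2 6)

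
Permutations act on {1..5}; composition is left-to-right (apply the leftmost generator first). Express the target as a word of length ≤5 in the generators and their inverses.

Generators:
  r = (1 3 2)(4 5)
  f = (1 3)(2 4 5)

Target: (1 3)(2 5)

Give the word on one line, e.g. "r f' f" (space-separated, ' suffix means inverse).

f r' r' r'

  after f: (1 3)(2 4 5)
  after r': (2 5 3)
  after r': (1 2 4 5)
  after r': (1 3)(2 5)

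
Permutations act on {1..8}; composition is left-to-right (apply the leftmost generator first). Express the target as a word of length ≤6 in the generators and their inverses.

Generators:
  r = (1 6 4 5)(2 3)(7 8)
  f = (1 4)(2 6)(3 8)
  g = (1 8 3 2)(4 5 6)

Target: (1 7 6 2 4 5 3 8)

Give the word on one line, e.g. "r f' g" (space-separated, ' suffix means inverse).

  after g: (1 8 3 2)(4 5 6)
  after r: (1 7 8 2 6 5 4)
  after f: (1 7 3 8 6 5)
  after g: (1 7 2)(4 5 8)
  after f: (1 7 6 2 4 5 3 8)

g r f g f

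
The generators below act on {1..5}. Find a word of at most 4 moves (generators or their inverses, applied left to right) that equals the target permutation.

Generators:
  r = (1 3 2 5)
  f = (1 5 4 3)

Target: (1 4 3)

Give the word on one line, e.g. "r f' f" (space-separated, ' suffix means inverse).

  after r: (1 3 2 5)
  after f': (1 4 5 3 2)
  after r: (1 4)(2 3 5)
  after r: (1 4 3)

r f' r r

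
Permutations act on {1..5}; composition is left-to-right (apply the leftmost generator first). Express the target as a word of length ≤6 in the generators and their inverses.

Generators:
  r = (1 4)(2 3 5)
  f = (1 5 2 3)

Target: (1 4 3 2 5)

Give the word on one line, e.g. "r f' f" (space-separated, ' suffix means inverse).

  after r': (1 4)(2 5 3)
  after r': (2 3 5)
  after r': (1 4)
  after f': (1 4 3 2 5)

r' r' r' f'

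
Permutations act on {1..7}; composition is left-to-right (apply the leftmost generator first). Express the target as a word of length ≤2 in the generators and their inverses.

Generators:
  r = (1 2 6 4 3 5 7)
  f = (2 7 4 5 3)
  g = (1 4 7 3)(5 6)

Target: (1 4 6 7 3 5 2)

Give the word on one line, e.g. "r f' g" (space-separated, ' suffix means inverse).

  after r': (1 7 5 3 4 6 2)
  after f: (1 4 6 7 3 5 2)

r' f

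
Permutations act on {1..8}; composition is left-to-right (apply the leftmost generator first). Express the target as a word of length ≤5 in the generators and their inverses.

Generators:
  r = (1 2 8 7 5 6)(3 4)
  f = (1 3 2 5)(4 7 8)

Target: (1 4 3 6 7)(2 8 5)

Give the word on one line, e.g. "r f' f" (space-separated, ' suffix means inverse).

r' f r f r'

  after r': (1 6 5 7 8 2)(3 4)
  after f: (1 6)(2 3 7 4)(5 8)
  after r: (2 4 8 6)(3 5 7)
  after f: (1 3)(2 7)(5 8 6)
  after r': (1 4 3 6 7)(2 8 5)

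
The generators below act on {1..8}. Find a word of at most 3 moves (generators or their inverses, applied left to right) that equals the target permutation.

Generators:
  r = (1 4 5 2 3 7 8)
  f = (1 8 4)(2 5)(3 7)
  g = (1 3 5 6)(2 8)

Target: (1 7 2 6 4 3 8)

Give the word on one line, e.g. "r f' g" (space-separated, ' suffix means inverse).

g r g'

  after g: (1 3 5 6)(2 8)
  after r: (1 7 8 3 2)(4 5 6)
  after g': (1 7 2 6 4 3 8)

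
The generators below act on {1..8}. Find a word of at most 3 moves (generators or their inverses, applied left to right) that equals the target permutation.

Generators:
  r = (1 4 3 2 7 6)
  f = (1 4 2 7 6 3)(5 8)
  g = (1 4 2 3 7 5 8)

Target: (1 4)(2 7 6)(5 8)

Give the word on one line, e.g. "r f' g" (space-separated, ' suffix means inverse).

  after r: (1 4 3 2 7 6)
  after f': (3 4 6)(5 8)
  after r: (1 4)(2 7 6)(5 8)

r f' r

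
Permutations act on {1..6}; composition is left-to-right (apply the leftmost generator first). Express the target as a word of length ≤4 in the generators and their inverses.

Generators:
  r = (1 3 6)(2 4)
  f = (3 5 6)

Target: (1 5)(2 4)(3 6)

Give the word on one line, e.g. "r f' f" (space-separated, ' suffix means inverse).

f r f' f'

  after f: (3 5 6)
  after r: (1 3 5)(2 4)
  after f': (1 6 5)(2 4)
  after f': (1 5)(2 4)(3 6)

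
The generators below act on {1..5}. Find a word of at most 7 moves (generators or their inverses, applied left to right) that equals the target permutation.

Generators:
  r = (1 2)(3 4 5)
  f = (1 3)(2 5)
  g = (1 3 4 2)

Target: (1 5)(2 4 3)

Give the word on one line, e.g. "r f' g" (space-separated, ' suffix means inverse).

r' r' g g r

  after r': (1 2)(3 5 4)
  after r': (3 4 5)
  after g: (1 3 2)(4 5)
  after g: (1 4 5 2 3)
  after r: (1 5)(2 4 3)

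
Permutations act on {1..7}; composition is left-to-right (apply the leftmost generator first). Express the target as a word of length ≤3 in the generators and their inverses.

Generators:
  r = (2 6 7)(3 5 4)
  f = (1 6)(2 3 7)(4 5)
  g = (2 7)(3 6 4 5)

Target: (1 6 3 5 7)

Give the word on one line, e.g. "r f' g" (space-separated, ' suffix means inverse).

  after r': (2 7 6)(3 4 5)
  after f: (1 6 3 5 7)

r' f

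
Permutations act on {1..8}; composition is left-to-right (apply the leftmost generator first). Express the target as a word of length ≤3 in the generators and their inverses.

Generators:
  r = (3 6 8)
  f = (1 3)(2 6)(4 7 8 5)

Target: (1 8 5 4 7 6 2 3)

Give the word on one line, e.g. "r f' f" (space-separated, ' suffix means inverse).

f r'

  after f: (1 3)(2 6)(4 7 8 5)
  after r': (1 8 5 4 7 6 2 3)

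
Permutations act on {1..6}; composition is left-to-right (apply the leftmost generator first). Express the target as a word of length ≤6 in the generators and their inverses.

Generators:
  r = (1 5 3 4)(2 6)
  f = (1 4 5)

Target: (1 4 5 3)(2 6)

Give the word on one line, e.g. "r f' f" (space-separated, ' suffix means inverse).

f f r' f' f'

  after f: (1 4 5)
  after f: (1 5 4)
  after r': (2 6)(3 5)
  after f': (1 5 3 4)(2 6)
  after f': (1 4 5 3)(2 6)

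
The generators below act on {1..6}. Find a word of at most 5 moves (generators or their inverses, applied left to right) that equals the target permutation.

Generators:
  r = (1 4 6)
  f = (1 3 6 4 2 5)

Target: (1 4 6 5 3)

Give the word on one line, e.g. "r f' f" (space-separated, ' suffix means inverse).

  after f: (1 3 6 4 2 5)
  after r': (1 3 4 2 5 6)
  after f': (3 6 5)
  after r: (1 4 6 5 3)

f r' f' r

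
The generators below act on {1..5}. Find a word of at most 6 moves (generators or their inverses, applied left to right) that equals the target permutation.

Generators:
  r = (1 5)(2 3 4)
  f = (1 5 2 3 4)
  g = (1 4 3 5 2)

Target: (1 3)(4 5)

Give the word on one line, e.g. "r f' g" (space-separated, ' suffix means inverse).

g' r f' r

  after g': (1 2 5 3 4)
  after r: (1 3 2)(4 5)
  after f': (1 2 4)(3 5)
  after r: (1 3)(4 5)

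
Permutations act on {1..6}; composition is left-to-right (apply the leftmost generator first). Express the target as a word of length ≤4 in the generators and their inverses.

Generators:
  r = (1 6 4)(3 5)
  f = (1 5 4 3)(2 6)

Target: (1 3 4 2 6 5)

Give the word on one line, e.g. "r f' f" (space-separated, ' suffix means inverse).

  after f: (1 5 4 3)(2 6)
  after f: (1 4)(3 5)
  after r: (4 6)
  after f': (1 3 4 2 6 5)

f f r f'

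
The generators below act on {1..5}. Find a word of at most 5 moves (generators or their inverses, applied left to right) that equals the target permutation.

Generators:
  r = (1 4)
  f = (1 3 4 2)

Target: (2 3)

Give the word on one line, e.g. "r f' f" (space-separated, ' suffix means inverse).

r' f' r r f'

  after r': (1 4)
  after f': (1 3)(2 4)
  after r: (1 3 4 2)
  after r: (1 3)(2 4)
  after f': (2 3)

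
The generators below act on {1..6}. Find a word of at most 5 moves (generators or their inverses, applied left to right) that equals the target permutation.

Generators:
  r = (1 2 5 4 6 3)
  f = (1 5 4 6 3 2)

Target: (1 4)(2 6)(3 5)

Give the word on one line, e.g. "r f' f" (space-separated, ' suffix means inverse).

  after r: (1 2 5 4 6 3)
  after r: (1 5 6)(2 4 3)
  after r: (1 4)(2 6)(3 5)

r r r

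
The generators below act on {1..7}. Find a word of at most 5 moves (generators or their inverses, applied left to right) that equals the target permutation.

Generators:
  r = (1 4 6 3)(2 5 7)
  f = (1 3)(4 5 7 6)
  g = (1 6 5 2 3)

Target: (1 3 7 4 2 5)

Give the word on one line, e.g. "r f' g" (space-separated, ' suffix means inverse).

g' f r'

  after g': (1 3 2 5 6)
  after f: (2 7 6 3)(4 5)
  after r': (1 3 7 4 2 5)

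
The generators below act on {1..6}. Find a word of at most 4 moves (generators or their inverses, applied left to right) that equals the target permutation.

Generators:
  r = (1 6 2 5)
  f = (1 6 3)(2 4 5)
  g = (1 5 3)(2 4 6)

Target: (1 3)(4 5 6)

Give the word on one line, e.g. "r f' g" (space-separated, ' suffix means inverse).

g' r

  after g': (1 3 5)(2 6 4)
  after r: (1 3)(4 5 6)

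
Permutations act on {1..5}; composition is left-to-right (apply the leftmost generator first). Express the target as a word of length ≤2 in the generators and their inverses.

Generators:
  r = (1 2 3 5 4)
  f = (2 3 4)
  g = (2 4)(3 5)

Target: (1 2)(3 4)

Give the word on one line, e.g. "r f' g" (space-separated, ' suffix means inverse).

  after r': (1 4 5 3 2)
  after g': (1 2)(3 4)

r' g'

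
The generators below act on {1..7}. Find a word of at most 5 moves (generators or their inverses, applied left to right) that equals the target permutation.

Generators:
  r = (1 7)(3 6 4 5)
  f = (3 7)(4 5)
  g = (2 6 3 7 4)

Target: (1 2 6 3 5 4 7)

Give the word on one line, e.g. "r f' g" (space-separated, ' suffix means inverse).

r g' g' f' g'

  after r: (1 7)(3 6 4 5)
  after g': (1 3 2 4 5 6 7)
  after g': (1 6 3 4 5 2 7)
  after f': (1 6 7)(2 3 5)
  after g': (1 2 6 3 5 4 7)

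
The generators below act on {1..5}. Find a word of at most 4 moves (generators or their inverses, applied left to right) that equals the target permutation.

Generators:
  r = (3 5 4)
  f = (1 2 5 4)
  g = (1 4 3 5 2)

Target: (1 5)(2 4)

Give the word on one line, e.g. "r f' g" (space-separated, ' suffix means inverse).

f f

  after f: (1 2 5 4)
  after f: (1 5)(2 4)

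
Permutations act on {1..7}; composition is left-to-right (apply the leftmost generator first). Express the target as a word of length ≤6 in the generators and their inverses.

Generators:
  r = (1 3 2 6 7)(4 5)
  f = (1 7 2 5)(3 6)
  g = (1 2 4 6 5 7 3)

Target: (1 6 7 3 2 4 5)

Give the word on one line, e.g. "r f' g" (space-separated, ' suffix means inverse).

r g r f'

  after r: (1 3 2 6 7)(4 5)
  after g: (2 5 6 3 4 7)
  after r: (1 3 5 7 6 2 4)
  after f': (1 6 7 3 2 4 5)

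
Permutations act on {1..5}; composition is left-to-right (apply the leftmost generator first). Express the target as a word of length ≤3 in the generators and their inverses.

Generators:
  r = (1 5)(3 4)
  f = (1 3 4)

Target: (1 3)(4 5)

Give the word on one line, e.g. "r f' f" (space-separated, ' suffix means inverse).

  after f: (1 3 4)
  after r': (1 4 5)
  after f': (1 3)(4 5)

f r' f'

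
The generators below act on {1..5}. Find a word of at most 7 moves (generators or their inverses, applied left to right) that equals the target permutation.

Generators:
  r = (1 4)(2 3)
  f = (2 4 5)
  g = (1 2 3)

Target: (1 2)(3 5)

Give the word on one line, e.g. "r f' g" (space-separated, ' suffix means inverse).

r' f f r g'

  after r': (1 4)(2 3)
  after f: (1 5 2 3 4)
  after f: (1 2 3 5 4)
  after r: (1 3 5)
  after g': (1 2)(3 5)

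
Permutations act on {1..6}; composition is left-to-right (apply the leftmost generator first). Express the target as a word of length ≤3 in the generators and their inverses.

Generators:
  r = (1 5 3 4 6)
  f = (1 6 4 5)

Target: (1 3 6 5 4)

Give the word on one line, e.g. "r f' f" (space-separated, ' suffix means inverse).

  after r: (1 5 3 4 6)
  after r: (1 3 6 5 4)

r r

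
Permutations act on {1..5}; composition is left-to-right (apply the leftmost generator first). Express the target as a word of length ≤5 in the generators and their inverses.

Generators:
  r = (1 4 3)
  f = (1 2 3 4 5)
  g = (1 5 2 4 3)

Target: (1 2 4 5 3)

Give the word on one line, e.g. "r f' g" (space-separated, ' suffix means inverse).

g' r' f' r f

  after g': (1 3 4 2 5)
  after r': (1 4 2 5 3)
  after f': (1 3 5 2 4)
  after r: (2 3 5)
  after f: (1 2 4 5 3)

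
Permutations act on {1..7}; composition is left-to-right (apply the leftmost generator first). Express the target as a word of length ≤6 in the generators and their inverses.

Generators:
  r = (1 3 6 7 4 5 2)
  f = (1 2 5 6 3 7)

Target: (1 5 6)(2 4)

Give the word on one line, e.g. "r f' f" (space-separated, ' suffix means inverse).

  after r': (1 2 5 4 7 6 3)
  after f': (3 7 5 4)
  after r': (1 2 5 7 4)(3 6)
  after r': (1 5 6)(2 4)

r' f' r' r'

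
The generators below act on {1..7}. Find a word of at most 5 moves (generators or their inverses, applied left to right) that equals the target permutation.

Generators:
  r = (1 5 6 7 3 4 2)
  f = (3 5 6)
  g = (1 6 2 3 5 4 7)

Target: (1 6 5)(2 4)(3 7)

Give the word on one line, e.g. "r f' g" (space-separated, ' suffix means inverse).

  after f': (3 6 5)
  after g: (1 6 4 7)(2 3)
  after f': (1 5 3 2 6 4 7)
  after r': (2 5 7)(3 4 6)
  after g: (1 6 5)(2 4)(3 7)

f' g f' r' g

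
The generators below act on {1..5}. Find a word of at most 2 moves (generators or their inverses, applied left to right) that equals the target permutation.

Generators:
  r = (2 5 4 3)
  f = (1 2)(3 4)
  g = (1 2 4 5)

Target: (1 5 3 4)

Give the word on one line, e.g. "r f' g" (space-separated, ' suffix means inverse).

  after g': (1 5 4 2)
  after f': (1 5 3 4)

g' f'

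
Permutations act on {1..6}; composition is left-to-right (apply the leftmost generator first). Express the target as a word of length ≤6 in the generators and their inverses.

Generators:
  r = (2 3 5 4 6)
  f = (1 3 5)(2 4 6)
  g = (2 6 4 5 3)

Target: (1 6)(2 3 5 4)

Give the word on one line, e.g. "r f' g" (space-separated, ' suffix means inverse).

  after f': (1 5 3)(2 6 4)
  after g: (1 3)(2 4 6 5)
  after g: (1 2 5 6 3)
  after f': (1 6)(2 3 5 4)

f' g g f'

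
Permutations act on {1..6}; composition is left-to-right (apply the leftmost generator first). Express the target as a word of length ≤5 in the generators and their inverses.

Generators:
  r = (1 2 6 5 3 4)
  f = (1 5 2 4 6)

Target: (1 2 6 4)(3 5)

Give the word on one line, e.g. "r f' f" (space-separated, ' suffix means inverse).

f f r f r

  after f: (1 5 2 4 6)
  after f: (1 2 6 5 4)
  after r: (1 6 3 4 2 5)
  after f: (3 6)
  after r: (1 2 6 4)(3 5)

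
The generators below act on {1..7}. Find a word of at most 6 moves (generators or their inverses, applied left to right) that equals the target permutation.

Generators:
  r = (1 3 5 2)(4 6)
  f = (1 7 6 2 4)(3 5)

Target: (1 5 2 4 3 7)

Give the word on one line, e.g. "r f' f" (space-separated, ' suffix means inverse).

f' f' r' f r

  after f': (1 4 2 6 7)(3 5)
  after f': (1 2 7 4 6)
  after r': (1 5 3)(2 7 6)
  after f: (1 3 7 2 6 4)
  after r: (1 5 2 4 3 7)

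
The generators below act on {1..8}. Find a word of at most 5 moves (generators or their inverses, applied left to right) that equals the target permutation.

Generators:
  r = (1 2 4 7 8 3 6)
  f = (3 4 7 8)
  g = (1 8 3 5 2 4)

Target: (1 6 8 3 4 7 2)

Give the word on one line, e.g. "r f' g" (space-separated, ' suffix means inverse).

  after f': (3 8 7 4)
  after r': (1 6 3 7 2)(4 8)
  after f': (1 6 8 3 4 7 2)

f' r' f'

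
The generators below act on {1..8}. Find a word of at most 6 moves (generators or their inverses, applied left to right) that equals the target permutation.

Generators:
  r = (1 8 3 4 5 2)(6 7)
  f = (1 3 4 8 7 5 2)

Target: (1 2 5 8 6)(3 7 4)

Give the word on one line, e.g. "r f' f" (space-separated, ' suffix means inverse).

  after f': (1 2 5 7 8 4 3)
  after r: (3 8 5 6 7)
  after f': (1 2 5 6 8 7)(3 4)
  after r: (3 5 7 8 6)
  after f': (1 2 5 8 6)(3 7 4)

f' r f' r f'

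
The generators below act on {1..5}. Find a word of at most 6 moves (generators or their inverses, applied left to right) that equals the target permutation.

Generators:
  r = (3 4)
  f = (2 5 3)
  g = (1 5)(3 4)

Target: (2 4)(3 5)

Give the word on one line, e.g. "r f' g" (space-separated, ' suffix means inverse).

  after f: (2 5 3)
  after r: (2 5 4 3)
  after f': (4 5)
  after f': (2 3 5 4)
  after r: (2 4)(3 5)

f r f' f' r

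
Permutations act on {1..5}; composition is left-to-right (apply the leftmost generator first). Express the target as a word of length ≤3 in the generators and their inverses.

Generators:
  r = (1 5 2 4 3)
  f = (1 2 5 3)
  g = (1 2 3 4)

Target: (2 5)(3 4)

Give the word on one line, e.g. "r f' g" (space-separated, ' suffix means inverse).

  after f: (1 2 5 3)
  after g': (2 5)(3 4)

f g'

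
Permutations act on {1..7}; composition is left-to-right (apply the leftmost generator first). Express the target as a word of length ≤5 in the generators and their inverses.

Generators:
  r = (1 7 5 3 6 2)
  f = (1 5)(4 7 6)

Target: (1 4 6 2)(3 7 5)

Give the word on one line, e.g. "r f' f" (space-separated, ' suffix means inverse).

  after r: (1 7 5 3 6 2)
  after f: (1 6 2 5 3 4 7)
  after f: (1 4 6 2)(3 7 5)

r f f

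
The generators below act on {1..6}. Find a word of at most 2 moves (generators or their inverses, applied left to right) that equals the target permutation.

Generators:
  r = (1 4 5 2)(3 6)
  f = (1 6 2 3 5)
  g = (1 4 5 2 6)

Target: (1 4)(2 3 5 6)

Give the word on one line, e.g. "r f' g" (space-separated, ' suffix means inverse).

  after f': (1 5 3 2 6)
  after r': (1 4)(2 3 5 6)

f' r'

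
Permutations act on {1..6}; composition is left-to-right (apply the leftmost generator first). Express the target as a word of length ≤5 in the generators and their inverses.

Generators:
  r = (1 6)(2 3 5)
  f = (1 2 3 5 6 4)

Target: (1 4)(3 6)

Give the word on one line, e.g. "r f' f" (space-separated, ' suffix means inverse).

  after r: (1 6)(2 3 5)
  after r: (2 5 3)
  after f': (1 4 6 5 2 3)
  after r': (1 4)(3 6)

r r f' r'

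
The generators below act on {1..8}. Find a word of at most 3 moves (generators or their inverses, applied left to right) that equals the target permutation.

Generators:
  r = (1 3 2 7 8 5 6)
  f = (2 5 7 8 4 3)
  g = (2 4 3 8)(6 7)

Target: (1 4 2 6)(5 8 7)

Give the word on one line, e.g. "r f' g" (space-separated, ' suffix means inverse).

r g f

  after r: (1 3 2 7 8 5 6)
  after g: (1 8 5 7 2 6)(3 4)
  after f: (1 4 2 6)(5 8 7)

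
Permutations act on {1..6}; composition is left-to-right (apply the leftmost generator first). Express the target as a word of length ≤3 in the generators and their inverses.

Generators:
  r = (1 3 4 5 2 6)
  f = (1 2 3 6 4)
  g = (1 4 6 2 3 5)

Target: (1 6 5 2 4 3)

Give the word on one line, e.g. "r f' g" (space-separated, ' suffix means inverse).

f r

  after f: (1 2 3 6 4)
  after r: (1 6 5 2 4 3)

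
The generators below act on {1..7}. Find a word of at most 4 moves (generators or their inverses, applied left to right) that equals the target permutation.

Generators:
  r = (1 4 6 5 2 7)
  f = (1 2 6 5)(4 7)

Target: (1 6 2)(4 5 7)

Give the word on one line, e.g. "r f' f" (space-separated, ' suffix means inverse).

r r

  after r: (1 4 6 5 2 7)
  after r: (1 6 2)(4 5 7)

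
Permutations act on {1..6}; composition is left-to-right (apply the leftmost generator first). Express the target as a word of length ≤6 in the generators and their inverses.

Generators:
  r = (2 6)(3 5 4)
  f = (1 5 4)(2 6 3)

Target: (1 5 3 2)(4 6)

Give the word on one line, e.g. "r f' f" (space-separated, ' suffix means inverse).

  after f: (1 5 4)(2 6 3)
  after f: (1 4 5)(2 3 6)
  after r': (1 5)(2 4 3)
  after f: (1 4 2)(3 6)
  after r': (1 5 3 2)(4 6)

f f r' f r'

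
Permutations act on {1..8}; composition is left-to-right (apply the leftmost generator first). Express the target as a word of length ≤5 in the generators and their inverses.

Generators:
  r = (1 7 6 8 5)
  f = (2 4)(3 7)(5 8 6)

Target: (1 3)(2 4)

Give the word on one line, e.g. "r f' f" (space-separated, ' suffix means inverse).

r f' f' f' r'

  after r: (1 7 6 8 5)
  after f': (1 3 7 8 6 5)(2 4)
  after f': (1 7 5)
  after f': (1 3 7 6 8 5)(2 4)
  after r': (1 3)(2 4)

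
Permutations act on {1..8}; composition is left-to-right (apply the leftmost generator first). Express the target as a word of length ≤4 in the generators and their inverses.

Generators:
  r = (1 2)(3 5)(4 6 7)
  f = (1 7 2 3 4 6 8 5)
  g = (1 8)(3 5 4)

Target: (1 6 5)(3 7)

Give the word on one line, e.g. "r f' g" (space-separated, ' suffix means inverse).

g f' f' r

  after g: (1 8)(3 5 4)
  after f': (1 6 4 2 7)(3 8 5)
  after f': (1 4 7 5 2)(3 6)
  after r: (1 6 5)(3 7)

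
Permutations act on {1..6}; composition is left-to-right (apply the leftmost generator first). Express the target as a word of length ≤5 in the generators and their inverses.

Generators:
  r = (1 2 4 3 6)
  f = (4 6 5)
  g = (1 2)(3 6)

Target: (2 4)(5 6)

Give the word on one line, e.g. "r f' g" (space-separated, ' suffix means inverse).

g' r' f'

  after g': (1 2)(3 6)
  after r': (2 6 4)
  after f': (2 4)(5 6)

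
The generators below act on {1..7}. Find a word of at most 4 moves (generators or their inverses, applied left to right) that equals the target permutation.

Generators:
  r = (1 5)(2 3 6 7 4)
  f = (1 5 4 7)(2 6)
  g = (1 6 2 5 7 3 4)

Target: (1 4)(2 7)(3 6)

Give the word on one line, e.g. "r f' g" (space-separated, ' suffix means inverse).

g r f'

  after g: (1 6 2 5 7 3 4)
  after r: (1 7 6 3 2)(4 5)
  after f': (1 4)(2 7)(3 6)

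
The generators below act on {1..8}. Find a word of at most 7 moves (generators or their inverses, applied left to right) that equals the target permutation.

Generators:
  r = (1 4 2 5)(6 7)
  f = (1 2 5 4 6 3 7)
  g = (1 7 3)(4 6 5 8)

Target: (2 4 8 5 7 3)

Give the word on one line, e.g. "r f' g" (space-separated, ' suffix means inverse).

f' r' f f g'

  after f': (1 7 3 6 4 5 2)
  after r': (1 6)(2 5 4)(3 7)
  after f: (1 3)(2 4 5 6)
  after f: (1 7)(2 6 5 3)
  after g': (2 4 8 5 7 3)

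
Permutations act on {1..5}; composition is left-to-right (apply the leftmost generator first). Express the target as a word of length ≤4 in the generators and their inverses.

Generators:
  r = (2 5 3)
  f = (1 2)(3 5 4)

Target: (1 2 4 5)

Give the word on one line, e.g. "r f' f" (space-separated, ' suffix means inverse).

  after r': (2 3 5)
  after f': (1 2 4 5)

r' f'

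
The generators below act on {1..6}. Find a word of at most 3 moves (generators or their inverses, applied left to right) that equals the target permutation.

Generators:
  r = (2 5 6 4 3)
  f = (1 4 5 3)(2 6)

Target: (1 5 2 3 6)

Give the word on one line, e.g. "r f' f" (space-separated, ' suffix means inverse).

f' r' f

  after f': (1 3 5 4)(2 6)
  after r': (1 4)(2 5 6 3)
  after f: (1 5 2 3 6)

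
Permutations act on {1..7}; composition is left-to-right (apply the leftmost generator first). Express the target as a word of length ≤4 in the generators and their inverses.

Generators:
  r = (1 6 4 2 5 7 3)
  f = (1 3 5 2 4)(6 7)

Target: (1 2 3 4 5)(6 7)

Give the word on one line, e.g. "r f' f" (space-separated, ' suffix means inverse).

f f f

  after f: (1 3 5 2 4)(6 7)
  after f: (1 5 4 3 2)
  after f: (1 2 3 4 5)(6 7)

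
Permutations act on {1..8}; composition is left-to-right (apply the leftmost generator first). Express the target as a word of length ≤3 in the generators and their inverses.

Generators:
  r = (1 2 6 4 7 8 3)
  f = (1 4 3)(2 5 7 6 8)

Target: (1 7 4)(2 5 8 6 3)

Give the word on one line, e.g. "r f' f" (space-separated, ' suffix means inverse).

f r

  after f: (1 4 3)(2 5 7 6 8)
  after r: (1 7 4)(2 5 8 6 3)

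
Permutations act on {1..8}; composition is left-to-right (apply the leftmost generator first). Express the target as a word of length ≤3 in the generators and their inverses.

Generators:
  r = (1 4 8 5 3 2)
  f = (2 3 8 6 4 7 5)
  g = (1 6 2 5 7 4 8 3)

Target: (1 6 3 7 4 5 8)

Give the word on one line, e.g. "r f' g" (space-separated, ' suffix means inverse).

  after f: (2 3 8 6 4 7 5)
  after r': (1 2 5 3 4 7 8 6)
  after g': (1 6 3 7 4 5 8)

f r' g'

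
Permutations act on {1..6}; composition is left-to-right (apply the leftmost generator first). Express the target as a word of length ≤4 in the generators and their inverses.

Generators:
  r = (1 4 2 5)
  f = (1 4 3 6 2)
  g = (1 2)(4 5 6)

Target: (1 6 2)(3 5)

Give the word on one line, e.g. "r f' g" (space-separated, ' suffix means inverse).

g f' r' r'

  after g: (1 2)(4 5 6)
  after f': (1 6)(3 4 5)
  after r': (1 6 5 3)(2 4)
  after r': (1 6 2)(3 5)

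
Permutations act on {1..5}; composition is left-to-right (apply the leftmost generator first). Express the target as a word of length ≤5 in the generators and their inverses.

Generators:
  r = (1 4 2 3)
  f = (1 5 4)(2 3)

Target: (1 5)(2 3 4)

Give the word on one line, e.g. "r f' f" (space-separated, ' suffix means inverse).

  after r: (1 4 2 3)
  after f: (3 5 4)
  after f: (1 5)(2 3 4)

r f f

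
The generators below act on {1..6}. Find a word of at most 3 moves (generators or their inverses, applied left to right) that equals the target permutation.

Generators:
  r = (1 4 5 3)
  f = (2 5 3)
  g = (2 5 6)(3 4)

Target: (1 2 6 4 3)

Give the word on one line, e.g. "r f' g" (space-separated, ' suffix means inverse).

  after g': (2 6 5)(3 4)
  after r': (1 3)(2 6 4 5)
  after f: (1 2 6 4 3)

g' r' f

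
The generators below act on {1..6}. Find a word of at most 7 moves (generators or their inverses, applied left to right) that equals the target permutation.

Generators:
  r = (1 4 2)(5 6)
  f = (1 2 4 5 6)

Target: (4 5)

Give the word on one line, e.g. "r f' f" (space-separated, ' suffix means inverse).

r' f' r r f'

  after r': (1 2 4)(5 6)
  after f': (4 6)
  after r: (1 4 5 6 2)
  after r: (1 2 4 6)
  after f': (4 5)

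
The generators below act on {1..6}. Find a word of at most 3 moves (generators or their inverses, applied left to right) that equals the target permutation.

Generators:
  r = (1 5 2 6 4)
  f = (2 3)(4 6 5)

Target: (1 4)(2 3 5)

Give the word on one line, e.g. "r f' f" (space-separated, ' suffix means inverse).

  after f': (2 3)(4 5 6)
  after r': (1 4)(2 3 5)

f' r'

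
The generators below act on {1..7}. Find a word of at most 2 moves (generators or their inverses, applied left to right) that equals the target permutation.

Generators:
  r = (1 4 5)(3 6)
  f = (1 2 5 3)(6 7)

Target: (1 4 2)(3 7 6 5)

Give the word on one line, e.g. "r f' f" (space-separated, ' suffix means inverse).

r f'

  after r: (1 4 5)(3 6)
  after f': (1 4 2)(3 7 6 5)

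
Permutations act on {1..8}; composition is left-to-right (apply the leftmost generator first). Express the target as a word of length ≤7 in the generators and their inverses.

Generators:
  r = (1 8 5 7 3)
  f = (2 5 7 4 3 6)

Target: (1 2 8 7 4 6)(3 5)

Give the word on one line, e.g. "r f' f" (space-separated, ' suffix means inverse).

r' f f r' r'

  after r': (1 3 7 5 8)
  after f: (1 6 2 5 8)(3 4)
  after f: (1 2 7 4 6 5 8)
  after r': (1 2 5)(3 7 4 6 8)
  after r': (1 2 8 7 4 6)(3 5)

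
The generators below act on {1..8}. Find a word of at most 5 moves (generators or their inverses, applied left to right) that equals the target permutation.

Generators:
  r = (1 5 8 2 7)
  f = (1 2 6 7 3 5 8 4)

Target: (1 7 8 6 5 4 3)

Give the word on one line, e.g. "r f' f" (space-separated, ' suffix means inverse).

  after r: (1 5 8 2 7)
  after f': (1 3 7 4 8)(2 6)
  after r': (1 3 2 6 8 7 4 5)
  after f': (1 7 8 6 5 4 3)

r f' r' f'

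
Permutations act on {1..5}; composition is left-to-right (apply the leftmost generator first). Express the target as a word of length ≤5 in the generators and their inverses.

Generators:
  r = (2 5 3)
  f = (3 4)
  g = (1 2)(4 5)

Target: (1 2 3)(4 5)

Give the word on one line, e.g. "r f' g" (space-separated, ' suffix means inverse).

  after r': (2 3 5)
  after r': (2 5 3)
  after g: (1 2 4 5 3)
  after f: (1 2 3)(4 5)

r' r' g f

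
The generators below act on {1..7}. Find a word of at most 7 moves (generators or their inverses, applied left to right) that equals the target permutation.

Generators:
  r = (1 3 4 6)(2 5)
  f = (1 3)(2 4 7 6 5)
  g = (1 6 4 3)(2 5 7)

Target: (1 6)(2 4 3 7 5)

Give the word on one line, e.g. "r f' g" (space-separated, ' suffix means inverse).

  after r': (1 6 4 3)(2 5)
  after f': (1 7 4)(2 6)
  after r: (1 7 6 5 2)(3 4)
  after f': (1 4)(2 3)
  after g': (1 6)(2 4 3 7 5)

r' f' r f' g'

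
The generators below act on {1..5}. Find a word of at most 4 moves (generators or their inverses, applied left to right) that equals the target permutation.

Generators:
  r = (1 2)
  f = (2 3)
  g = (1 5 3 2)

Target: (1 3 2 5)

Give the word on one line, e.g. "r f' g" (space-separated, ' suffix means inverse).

  after g': (1 2 3 5)
  after g': (1 3)(2 5)
  after r': (1 3 2 5)

g' g' r'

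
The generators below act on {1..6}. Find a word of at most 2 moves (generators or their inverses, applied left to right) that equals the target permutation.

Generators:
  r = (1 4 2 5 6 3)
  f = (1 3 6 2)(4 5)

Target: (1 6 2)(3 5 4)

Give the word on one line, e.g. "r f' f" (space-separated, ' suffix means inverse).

r' r'

  after r': (1 3 6 5 2 4)
  after r': (1 6 2)(3 5 4)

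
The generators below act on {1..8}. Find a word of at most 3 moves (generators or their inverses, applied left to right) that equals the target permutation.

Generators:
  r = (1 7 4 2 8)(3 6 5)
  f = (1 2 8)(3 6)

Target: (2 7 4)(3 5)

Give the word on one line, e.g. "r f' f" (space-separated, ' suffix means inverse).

f' r

  after f': (1 8 2)(3 6)
  after r: (2 7 4)(3 5)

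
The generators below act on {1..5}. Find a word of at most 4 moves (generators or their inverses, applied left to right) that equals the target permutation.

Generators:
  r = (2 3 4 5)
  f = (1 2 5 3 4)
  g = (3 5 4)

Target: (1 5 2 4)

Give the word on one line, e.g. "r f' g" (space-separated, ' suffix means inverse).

  after f: (1 2 5 3 4)
  after r': (1 5 2 4)

f r'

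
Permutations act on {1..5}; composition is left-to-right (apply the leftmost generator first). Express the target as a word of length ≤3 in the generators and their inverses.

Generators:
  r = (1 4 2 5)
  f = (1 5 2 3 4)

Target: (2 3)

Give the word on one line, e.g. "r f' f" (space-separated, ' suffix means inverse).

  after r': (1 5 2 4)
  after f': (2 3)

r' f'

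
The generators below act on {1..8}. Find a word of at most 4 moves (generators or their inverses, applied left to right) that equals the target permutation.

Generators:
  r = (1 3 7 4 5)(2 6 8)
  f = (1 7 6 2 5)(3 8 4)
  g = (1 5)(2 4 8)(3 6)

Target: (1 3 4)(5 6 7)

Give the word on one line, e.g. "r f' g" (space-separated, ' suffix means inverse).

r f r' g

  after r: (1 3 7 4 5)(2 6 8)
  after f: (1 8 5 7 3 6 4)
  after r': (1 6 7)(2 8 4 5 3)
  after g: (1 3 4)(5 6 7)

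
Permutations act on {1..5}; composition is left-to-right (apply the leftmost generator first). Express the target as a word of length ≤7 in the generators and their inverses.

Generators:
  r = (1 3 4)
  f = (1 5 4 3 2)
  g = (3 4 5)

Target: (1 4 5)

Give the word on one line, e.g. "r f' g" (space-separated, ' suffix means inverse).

  after r: (1 3 4)
  after g': (1 5 4)
  after r: (1 5)(3 4)
  after g: (1 3 5)
  after g: (1 4 5)

r g' r g g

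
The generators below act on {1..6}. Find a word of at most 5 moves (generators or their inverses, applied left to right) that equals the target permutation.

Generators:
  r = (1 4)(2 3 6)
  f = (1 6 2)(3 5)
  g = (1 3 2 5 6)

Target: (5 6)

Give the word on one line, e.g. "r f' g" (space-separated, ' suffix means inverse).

  after g: (1 3 2 5 6)
  after g: (1 2 6 3 5)
  after f: (5 6)

g g f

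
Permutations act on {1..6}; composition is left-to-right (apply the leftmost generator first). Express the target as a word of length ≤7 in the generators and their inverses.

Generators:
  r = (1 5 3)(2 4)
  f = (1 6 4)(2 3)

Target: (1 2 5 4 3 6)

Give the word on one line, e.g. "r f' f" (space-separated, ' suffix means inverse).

  after f: (1 6 4)(2 3)
  after f: (1 4 6)
  after f: (2 3)
  after r': (1 3 4 2 5)
  after f': (1 2 5 4 3 6)

f f f r' f'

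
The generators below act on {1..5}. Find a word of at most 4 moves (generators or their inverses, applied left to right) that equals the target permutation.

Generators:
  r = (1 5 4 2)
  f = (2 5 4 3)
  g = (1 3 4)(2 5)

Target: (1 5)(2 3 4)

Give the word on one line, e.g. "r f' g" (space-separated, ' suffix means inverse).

  after r: (1 5 4 2)
  after g': (1 2 4 5 3)
  after g': (1 5)(2 3 4)

r g' g'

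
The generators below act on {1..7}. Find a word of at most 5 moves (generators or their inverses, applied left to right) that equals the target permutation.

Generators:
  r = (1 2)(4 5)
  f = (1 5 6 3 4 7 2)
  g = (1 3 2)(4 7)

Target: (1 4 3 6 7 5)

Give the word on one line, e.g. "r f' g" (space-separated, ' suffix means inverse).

r f' r g'

  after r: (1 2)(4 5)
  after f': (1 7 4)(3 6 5)
  after r: (1 7 5 3 6 4 2)
  after g': (1 4 3 6 7 5)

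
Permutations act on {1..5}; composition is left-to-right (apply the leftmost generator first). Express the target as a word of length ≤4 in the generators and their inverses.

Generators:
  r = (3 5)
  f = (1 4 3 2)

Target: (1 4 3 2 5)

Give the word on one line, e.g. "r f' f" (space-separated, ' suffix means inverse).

  after f': (1 2 3 4)
  after r': (1 2 5 3 4)
  after f: (2 5)
  after f: (1 4 3 2 5)

f' r' f f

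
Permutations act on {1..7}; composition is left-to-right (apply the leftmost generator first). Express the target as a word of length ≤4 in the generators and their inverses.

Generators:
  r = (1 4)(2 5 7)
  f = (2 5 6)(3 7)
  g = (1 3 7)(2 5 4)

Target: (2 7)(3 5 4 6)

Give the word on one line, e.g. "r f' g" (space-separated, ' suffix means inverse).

g' f r' g'

  after g': (1 7 3)(2 4 5)
  after f: (1 3)(2 4 6)
  after r': (1 3 4 6 7 5 2)
  after g': (2 7)(3 5 4 6)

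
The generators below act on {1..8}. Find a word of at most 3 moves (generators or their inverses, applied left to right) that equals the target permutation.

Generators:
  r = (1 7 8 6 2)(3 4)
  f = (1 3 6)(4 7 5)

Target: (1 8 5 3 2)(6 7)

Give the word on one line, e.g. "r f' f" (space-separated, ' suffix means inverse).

  after f': (1 6 3)(4 5 7)
  after r': (1 8 7 3 2 6 4 5)
  after f: (1 8 5 3 2)(6 7)

f' r' f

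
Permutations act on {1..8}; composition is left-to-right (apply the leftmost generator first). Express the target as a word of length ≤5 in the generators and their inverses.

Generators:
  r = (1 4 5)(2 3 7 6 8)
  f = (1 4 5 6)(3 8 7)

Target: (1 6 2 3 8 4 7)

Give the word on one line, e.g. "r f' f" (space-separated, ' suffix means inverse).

  after r': (1 5 4)(2 8 6 7 3)
  after f': (1 4 6 8 5)(2 3)
  after r: (1 5 4 8)(2 7 6)
  after f: (1 6 2 3 8 4 7)

r' f' r f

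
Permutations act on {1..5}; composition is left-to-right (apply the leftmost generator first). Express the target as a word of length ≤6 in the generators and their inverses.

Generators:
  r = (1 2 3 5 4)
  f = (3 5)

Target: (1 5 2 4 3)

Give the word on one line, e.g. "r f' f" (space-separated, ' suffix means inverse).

r' r' f f

  after r': (1 4 5 3 2)
  after r': (1 5 2 4 3)
  after f: (1 3)(2 4 5)
  after f: (1 5 2 4 3)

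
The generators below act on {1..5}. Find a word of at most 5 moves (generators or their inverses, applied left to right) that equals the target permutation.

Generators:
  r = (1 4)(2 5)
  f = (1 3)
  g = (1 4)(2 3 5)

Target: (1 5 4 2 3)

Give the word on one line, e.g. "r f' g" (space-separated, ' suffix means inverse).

r' f g f g

  after r': (1 4)(2 5)
  after f: (1 4 3)(2 5)
  after g: (3 4 5)
  after f: (1 3 4 5)
  after g: (1 5 4 2 3)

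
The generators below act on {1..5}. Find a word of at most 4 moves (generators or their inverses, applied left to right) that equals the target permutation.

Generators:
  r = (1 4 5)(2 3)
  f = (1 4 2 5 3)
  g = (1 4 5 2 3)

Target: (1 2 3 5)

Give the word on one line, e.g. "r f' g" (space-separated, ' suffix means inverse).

  after f: (1 4 2 5 3)
  after g': (2 4 5)
  after r: (1 4)(2 5 3)
  after f: (1 2 3 5)

f g' r f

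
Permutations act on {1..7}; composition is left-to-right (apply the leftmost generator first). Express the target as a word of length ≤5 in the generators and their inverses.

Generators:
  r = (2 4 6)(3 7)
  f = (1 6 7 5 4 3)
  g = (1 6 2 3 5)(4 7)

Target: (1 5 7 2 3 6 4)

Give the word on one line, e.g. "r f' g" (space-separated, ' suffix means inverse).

r' r' g' r'

  after r': (2 6 4)(3 7)
  after r': (2 4 6)
  after g': (1 5 3 2 7 4)
  after r': (1 5 7 2 3 6 4)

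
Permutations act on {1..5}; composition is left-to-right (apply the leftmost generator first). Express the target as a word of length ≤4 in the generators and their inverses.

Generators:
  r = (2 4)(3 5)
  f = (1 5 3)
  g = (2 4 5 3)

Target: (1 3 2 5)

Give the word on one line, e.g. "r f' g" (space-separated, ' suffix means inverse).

f f g' r'

  after f: (1 5 3)
  after f: (1 3 5)
  after g': (1 5)(2 3 4)
  after r': (1 3 2 5)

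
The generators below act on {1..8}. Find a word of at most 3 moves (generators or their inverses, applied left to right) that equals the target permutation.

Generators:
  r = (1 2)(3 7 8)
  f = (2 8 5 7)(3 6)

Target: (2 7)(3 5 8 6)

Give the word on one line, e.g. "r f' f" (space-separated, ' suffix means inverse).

  after r': (1 2)(3 8 7)
  after r': (3 7 8)
  after f': (2 7)(3 5 8 6)

r' r' f'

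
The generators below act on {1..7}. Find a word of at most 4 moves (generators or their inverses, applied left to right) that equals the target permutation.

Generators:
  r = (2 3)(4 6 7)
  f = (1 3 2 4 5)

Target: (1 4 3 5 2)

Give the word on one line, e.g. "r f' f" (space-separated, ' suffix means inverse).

f' f'

  after f': (1 5 4 2 3)
  after f': (1 4 3 5 2)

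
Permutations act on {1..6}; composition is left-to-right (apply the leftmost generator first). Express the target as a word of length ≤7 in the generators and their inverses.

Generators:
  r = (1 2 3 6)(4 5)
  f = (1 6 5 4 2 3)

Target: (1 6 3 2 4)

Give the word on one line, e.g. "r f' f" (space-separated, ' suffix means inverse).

  after f': (1 3 2 4 5 6)
  after r': (1 2 5 3)
  after r': (2 4 5)(3 6)
  after f': (1 3)(2 5 4 6)
  after r: (1 6 3 2 4)

f' r' r' f' r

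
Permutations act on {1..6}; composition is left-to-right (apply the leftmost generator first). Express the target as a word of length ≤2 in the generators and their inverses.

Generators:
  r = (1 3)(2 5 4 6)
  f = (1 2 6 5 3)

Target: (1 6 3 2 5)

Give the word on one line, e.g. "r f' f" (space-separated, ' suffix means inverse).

  after f: (1 2 6 5 3)
  after f: (1 6 3 2 5)

f f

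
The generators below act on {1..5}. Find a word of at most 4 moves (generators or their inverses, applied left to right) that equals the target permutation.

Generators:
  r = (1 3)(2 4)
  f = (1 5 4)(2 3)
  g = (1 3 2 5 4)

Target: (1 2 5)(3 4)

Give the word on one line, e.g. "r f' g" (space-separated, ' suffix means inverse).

  after g': (1 4 5 2 3)
  after r: (1 2)(4 5)
  after g': (1 3)(2 4)
  after f': (1 2 5)(3 4)

g' r g' f'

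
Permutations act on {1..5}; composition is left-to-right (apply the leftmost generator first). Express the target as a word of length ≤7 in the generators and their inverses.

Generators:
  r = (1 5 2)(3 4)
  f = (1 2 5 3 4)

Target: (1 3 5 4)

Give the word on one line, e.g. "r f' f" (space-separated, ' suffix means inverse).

  after r': (1 2 5)(3 4)
  after r': (1 5 2)
  after f: (1 3 4)
  after f: (1 4 2 5 3)
  after r: (1 3 5 4)

r' r' f f r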